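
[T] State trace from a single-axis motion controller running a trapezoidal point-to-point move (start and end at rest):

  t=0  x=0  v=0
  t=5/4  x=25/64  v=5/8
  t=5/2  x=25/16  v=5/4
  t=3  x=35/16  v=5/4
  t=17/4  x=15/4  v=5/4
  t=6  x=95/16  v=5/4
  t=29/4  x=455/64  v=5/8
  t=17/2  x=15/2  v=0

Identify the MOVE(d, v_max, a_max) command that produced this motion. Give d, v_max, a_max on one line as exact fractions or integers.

final state: t=17/2, x=15/2, v=0 → d = 15/2
a_max = (5/8−0)/(5/4−0) = 1/2
max v = 5/4 over t∈[5/2,6] → v_max = 5/4
check: 5/4·(5/2+7/2) = 15/2 ✓

d=15/2 v_max=5/4 a_max=1/2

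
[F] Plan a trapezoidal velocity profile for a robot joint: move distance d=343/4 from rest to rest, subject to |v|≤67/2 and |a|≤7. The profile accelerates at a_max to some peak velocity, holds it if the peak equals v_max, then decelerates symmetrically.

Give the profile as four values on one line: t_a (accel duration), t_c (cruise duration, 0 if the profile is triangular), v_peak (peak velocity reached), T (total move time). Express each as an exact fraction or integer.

(v_max)²/a_max = (67/2)²/7 = 4489/28
343/4 < 4489/28 → triangular
v_peak = √(343/4·7) = √(2401/4) = 49/2
t_a = (49/2)/7 = 7/2; t_c = 0
T = 2·7/2 = 7

t_a=7/2 t_c=0 v_peak=49/2 T=7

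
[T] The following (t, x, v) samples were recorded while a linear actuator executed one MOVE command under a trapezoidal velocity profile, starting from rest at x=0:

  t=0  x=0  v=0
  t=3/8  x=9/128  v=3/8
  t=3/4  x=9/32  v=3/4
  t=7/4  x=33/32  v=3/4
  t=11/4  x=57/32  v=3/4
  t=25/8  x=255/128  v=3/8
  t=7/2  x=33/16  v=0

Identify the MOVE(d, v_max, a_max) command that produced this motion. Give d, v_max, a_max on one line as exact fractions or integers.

d=33/16 v_max=3/4 a_max=1

final state: t=7/2, x=33/16, v=0 → d = 33/16
a_max = (3/8−0)/(3/8−0) = 1
max v = 3/4 over t∈[3/4,11/4] → v_max = 3/4
check: 3/4·(3/4+2) = 33/16 ✓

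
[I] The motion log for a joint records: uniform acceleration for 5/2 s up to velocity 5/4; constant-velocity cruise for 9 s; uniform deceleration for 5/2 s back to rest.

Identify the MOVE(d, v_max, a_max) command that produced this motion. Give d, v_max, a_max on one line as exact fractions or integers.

a_max = (5/4)/(5/2) = 1/2
d_a = ½·5/4·5/2 = 25/16; d_c = 5/4·9 = 45/4
d = 2·25/16 + 45/4 = 115/8
t_c = 9 > 0 → v_max = v_peak = 5/4

d=115/8 v_max=5/4 a_max=1/2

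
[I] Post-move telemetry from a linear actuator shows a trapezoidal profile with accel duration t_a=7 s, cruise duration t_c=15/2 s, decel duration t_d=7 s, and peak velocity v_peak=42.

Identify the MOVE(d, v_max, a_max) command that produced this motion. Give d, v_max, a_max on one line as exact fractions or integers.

d=609 v_max=42 a_max=6

a_max = 42/7 = 6
d_a = ½·42·7 = 147; d_c = 42·15/2 = 315
d = 2·147 + 315 = 609
t_c = 15/2 > 0 ⇒ limit active, v_max = 42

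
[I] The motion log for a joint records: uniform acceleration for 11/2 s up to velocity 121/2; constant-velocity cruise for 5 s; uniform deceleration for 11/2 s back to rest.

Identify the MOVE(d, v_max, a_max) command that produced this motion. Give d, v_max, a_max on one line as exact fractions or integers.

d=2541/4 v_max=121/2 a_max=11

a_max = (121/2)/(11/2) = 11
d_a = ½·121/2·11/2 = 1331/8; d_c = 121/2·5 = 605/2
d = 2·1331/8 + 605/2 = 2541/4
t_c = 5 > 0 ⇒ limit active, v_max = 121/2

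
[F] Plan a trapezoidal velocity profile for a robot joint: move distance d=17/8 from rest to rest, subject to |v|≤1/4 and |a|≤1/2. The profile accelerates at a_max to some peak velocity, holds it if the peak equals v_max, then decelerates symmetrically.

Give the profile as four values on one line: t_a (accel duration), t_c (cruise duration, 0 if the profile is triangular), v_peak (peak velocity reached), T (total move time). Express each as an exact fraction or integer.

v_max²/a_max = (1/4)²/(1/2) = 1/8
17/8 ≥ 1/8 ⇒ cruise phase
t_a = (1/4)/(1/2) = 1/2; v_peak = 1/4
d_cruise = 17/8 − 1/8 = 2; t_c = 2/(1/4) = 8
T = 2·1/2 + 8 = 9

t_a=1/2 t_c=8 v_peak=1/4 T=9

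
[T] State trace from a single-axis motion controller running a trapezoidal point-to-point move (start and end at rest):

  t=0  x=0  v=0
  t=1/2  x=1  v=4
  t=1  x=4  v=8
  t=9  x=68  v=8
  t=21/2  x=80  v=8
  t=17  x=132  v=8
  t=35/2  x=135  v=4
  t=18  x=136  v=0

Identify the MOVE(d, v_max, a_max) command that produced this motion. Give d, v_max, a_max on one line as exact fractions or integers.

final state: t=18, x=136, v=0 → d = 136
a_max = (4−0)/(1/2−0) = 8
max v = 8 over t∈[1,17] → v_max = 8
check: 8·(1+16) = 136 ✓

d=136 v_max=8 a_max=8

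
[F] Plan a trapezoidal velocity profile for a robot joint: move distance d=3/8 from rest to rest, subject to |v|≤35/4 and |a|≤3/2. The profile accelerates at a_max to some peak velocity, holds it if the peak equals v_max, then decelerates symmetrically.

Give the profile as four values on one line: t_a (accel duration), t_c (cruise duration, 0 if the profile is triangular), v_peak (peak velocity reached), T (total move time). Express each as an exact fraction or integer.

v_max²/a_max = (35/4)²/(3/2) = 1225/24
3/8 < 1225/24 so t_c = 0
v_peak = √(3/8·3/2) = √(9/16) = 3/4
t_a = (3/4)/(3/2) = 1/2; t_c = 0
T = 2·1/2 = 1

t_a=1/2 t_c=0 v_peak=3/4 T=1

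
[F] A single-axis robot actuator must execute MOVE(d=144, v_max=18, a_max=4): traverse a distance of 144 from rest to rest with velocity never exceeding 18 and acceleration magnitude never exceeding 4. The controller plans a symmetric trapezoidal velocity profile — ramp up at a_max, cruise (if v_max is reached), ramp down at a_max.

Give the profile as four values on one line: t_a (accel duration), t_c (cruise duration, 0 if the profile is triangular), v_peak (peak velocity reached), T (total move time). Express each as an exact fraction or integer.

t_a=9/2 t_c=7/2 v_peak=18 T=25/2

v_max²/a_max = 18²/4 = 81
144 ≥ 81 → trapezoidal
t_a = 18/4 = 9/2; v_peak = 18
d_cruise = 144 − 81 = 63; t_c = 63/18 = 7/2
T = 2·9/2 + 7/2 = 25/2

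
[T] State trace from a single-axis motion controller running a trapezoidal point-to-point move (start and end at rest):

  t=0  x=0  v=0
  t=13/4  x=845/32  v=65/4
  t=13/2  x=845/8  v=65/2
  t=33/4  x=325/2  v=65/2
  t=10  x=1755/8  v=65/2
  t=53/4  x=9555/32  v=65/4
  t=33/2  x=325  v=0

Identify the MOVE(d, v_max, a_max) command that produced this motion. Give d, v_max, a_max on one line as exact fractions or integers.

final state: t=33/2, x=325, v=0 → d = 325
a_max = (65/4−0)/(13/4−0) = 5
max v = 65/2 over t∈[13/2,10] → v_max = 65/2
check: 65/2·(13/2+7/2) = 325 ✓

d=325 v_max=65/2 a_max=5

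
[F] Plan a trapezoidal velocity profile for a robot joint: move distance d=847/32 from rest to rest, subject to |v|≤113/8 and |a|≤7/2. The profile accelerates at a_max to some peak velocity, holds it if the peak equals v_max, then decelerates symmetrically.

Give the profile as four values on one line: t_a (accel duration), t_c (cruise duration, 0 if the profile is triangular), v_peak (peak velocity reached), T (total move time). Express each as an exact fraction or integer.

v_max²/a_max = (113/8)²/(7/2) = 12769/224
847/32 < 12769/224 → triangular
v_peak = √(847/32·7/2) = √(5929/64) = 77/8
t_a = (77/8)/(7/2) = 11/4; t_c = 0
T = 2·11/4 = 11/2

t_a=11/4 t_c=0 v_peak=77/8 T=11/2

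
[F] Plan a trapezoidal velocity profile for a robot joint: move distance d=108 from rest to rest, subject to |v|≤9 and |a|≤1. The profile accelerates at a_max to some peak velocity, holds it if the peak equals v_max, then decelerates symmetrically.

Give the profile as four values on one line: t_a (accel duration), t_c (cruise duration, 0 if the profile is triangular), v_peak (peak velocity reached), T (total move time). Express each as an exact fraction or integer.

t_a=9 t_c=3 v_peak=9 T=21

v_max²/a_max = 9²/1 = 81
108 ≥ 81 → trapezoidal
t_a = 9/1 = 9; v_peak = 9
d_cruise = 108 − 81 = 27; t_c = 27/9 = 3
T = 2·9 + 3 = 21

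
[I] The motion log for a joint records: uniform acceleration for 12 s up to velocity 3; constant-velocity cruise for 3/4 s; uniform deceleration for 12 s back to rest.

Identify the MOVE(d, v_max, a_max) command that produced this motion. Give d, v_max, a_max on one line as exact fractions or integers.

a_max = 3/12 = 1/4
d_a = ½·3·12 = 18; d_c = 3·3/4 = 9/4
d = 2·18 + 9/4 = 153/4
t_c = 3/4 > 0 → v_max = v_peak = 3

d=153/4 v_max=3 a_max=1/4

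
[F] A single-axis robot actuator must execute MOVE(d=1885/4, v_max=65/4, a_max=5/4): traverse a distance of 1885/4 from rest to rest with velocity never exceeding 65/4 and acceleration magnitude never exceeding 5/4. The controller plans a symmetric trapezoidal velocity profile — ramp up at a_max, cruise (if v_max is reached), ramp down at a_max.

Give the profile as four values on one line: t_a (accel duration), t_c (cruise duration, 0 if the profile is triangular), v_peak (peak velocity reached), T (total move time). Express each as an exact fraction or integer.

(v_max)²/a_max = (65/4)²/(5/4) = 845/4
1885/4 ≥ 845/4 → trapezoidal
t_a = (65/4)/(5/4) = 13; v_peak = 65/4
d_cruise = 1885/4 − 845/4 = 260; t_c = 260/(65/4) = 16
T = 2·13 + 16 = 42

t_a=13 t_c=16 v_peak=65/4 T=42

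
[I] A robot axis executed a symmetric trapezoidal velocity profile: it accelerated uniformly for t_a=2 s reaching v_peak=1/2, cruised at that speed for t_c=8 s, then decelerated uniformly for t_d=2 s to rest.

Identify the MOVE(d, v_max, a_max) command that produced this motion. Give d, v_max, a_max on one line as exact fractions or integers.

a_max = (1/2)/2 = 1/4
d_a = ½·1/2·2 = 1/2; d_c = 1/2·8 = 4
d = 2·1/2 + 4 = 5
t_c = 8 > 0 → v_max = v_peak = 1/2

d=5 v_max=1/2 a_max=1/4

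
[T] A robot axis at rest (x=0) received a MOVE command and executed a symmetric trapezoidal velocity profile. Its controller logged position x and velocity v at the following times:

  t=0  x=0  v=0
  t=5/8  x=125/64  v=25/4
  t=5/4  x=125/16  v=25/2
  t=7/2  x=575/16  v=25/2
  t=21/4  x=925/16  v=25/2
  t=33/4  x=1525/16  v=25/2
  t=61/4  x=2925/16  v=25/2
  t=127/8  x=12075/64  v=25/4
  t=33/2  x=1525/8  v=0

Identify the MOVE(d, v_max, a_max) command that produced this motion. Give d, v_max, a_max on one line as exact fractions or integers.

d=1525/8 v_max=25/2 a_max=10

final state: t=33/2, x=1525/8, v=0 → d = 1525/8
a_max = (25/4−0)/(5/8−0) = 10
max v = 25/2 over t∈[5/4,61/4] → v_max = 25/2
check: 25/2·(5/4+14) = 1525/8 ✓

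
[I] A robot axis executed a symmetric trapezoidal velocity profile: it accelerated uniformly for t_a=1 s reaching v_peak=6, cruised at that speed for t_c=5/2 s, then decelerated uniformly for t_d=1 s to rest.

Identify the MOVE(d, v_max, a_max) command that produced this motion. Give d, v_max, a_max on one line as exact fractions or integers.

a_max = 6/1 = 6
d_a = ½·6·1 = 3; d_c = 6·5/2 = 15
d = 2·3 + 15 = 21
t_c = 5/2 > 0 ⇒ limit active, v_max = 6

d=21 v_max=6 a_max=6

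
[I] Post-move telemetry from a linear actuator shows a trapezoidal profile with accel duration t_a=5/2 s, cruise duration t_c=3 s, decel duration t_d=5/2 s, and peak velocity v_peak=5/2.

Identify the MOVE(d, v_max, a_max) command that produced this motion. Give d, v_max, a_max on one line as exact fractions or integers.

a_max = (5/2)/(5/2) = 1
d_a = ½·5/2·5/2 = 25/8; d_c = 5/2·3 = 15/2
d = 2·25/8 + 15/2 = 55/4
t_c = 3 > 0 → v_max = v_peak = 5/2

d=55/4 v_max=5/2 a_max=1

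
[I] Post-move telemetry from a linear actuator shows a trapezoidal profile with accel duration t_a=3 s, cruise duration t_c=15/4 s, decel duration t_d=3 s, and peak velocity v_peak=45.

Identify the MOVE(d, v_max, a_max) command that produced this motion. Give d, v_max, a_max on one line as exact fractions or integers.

d=1215/4 v_max=45 a_max=15

a_max = 45/3 = 15
d_a = ½·45·3 = 135/2; d_c = 45·15/4 = 675/4
d = 2·135/2 + 675/4 = 1215/4
t_c = 15/4 > 0 ⇒ limit active, v_max = 45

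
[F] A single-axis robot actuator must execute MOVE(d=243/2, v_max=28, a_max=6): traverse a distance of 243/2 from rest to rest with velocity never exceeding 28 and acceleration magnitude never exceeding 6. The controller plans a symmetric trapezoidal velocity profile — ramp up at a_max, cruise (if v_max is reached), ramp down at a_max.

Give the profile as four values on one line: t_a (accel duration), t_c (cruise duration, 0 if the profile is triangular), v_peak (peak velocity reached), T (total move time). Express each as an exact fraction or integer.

t_a=9/2 t_c=0 v_peak=27 T=9

v_max²/a_max = 28²/6 = 392/3
243/2 < 392/3 ⇒ no cruise
v_peak = √(243/2·6) = √729 = 27
t_a = 27/6 = 9/2; t_c = 0
T = 2·9/2 = 9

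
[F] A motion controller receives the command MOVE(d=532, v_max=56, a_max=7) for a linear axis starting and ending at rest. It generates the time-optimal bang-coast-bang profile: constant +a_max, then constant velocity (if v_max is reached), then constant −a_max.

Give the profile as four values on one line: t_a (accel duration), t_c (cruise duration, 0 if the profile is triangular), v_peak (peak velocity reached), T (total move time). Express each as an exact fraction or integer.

t_a=8 t_c=3/2 v_peak=56 T=35/2

v_max²/a_max = 56²/7 = 448
532 ≥ 448 → trapezoidal
t_a = 56/7 = 8; v_peak = 56
d_cruise = 532 − 448 = 84; t_c = 84/56 = 3/2
T = 2·8 + 3/2 = 35/2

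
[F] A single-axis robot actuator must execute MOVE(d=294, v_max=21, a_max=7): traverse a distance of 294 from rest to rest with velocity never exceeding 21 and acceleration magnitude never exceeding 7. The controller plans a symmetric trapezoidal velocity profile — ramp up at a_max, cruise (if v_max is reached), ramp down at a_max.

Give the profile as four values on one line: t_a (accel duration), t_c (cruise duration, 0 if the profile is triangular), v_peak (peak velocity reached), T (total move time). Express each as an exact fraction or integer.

v_max²/a_max = 21²/7 = 63
294 ≥ 63 → trapezoidal
t_a = 21/7 = 3; v_peak = 21
d_cruise = 294 − 63 = 231; t_c = 231/21 = 11
T = 2·3 + 11 = 17

t_a=3 t_c=11 v_peak=21 T=17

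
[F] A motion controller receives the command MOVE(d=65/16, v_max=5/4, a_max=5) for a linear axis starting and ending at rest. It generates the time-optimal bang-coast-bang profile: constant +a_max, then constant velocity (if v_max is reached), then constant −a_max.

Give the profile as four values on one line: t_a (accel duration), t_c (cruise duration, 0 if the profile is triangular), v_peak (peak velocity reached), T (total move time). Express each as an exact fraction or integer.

(v_max)²/a_max = (5/4)²/5 = 5/16
65/16 ≥ 5/16 → trapezoidal
t_a = (5/4)/5 = 1/4; v_peak = 5/4
d_cruise = 65/16 − 5/16 = 15/4; t_c = (15/4)/(5/4) = 3
T = 2·1/4 + 3 = 7/2

t_a=1/4 t_c=3 v_peak=5/4 T=7/2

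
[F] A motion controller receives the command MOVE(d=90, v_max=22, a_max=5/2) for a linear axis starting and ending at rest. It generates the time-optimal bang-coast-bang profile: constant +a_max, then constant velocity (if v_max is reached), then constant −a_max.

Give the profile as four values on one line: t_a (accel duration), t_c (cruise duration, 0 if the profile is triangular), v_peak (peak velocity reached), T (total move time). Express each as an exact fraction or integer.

vₘ²/aₘ = 22²/(5/2) = 968/5
90 < 968/5 → triangular
v_peak = √(90·5/2) = √225 = 15
t_a = 15/(5/2) = 6; t_c = 0
T = 2·6 = 12

t_a=6 t_c=0 v_peak=15 T=12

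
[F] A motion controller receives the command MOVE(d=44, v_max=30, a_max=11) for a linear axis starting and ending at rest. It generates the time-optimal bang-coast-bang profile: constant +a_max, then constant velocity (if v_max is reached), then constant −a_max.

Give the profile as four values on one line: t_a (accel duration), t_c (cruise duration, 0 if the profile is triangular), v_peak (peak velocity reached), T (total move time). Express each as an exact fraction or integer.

(v_max)²/a_max = 30²/11 = 900/11
44 < 900/11 ⇒ no cruise
v_peak = √(44·11) = √484 = 22
t_a = 22/11 = 2; t_c = 0
T = 2·2 = 4

t_a=2 t_c=0 v_peak=22 T=4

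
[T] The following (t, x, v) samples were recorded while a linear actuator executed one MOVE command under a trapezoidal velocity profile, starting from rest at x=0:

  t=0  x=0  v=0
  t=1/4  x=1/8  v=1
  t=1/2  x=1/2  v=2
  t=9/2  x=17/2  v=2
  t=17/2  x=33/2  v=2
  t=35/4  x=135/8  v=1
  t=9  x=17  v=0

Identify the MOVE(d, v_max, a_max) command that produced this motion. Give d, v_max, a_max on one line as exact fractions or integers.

final state: t=9, x=17, v=0 → d = 17
a_max = (1−0)/(1/4−0) = 4
max v = 2 over t∈[1/2,17/2] → v_max = 2
check: 2·(1/2+8) = 17 ✓

d=17 v_max=2 a_max=4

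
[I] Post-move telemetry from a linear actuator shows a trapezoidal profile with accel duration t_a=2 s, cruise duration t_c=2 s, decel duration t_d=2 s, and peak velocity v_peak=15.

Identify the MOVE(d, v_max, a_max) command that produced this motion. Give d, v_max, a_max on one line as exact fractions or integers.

d=60 v_max=15 a_max=15/2

a_max = 15/2
d_a = ½·15·2 = 15; d_c = 15·2 = 30
d = 2·15 + 30 = 60
t_c = 2 > 0 so v_max = 15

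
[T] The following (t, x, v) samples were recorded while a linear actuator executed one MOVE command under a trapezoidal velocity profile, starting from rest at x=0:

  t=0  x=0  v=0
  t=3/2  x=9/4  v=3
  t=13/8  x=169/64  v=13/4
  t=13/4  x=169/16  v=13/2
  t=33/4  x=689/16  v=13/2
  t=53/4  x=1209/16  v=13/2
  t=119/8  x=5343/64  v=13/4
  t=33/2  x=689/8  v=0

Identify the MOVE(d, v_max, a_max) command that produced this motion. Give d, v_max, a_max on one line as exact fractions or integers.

d=689/8 v_max=13/2 a_max=2

final state: t=33/2, x=689/8, v=0 → d = 689/8
a_max = (3−0)/(3/2−0) = 2
max v = 13/2 over t∈[13/4,53/4] → v_max = 13/2
check: 13/2·(13/4+10) = 689/8 ✓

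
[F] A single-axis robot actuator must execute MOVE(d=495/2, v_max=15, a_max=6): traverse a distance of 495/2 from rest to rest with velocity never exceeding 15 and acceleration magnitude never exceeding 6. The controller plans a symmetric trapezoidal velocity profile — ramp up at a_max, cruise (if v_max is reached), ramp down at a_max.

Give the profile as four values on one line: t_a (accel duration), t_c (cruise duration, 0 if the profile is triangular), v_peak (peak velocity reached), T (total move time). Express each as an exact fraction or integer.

t_a=5/2 t_c=14 v_peak=15 T=19

v_max²/a_max = 15²/6 = 75/2
495/2 ≥ 75/2 so v_max reached
t_a = 15/6 = 5/2; v_peak = 15
d_cruise = 495/2 − 75/2 = 210; t_c = 210/15 = 14
T = 2·5/2 + 14 = 19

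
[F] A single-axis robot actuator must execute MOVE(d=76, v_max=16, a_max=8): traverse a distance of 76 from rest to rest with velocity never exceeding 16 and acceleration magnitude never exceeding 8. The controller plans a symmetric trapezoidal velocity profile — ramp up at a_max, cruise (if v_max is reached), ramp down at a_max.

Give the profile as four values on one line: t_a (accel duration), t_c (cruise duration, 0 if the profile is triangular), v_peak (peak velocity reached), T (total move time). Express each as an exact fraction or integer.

vₘ²/aₘ = 16²/8 = 32
76 ≥ 32 → trapezoidal
t_a = 16/8 = 2; v_peak = 16
d_cruise = 76 − 32 = 44; t_c = 44/16 = 11/4
T = 2·2 + 11/4 = 27/4

t_a=2 t_c=11/4 v_peak=16 T=27/4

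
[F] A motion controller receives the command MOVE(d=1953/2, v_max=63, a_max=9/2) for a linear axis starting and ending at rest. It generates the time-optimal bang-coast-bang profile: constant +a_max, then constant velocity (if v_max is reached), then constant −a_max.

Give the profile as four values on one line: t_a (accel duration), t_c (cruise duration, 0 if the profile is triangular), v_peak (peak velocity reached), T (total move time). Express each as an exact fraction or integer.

t_a=14 t_c=3/2 v_peak=63 T=59/2

vₘ²/aₘ = 63²/(9/2) = 882
1953/2 ≥ 882 so v_max reached
t_a = 63/(9/2) = 14; v_peak = 63
d_cruise = 1953/2 − 882 = 189/2; t_c = (189/2)/63 = 3/2
T = 2·14 + 3/2 = 59/2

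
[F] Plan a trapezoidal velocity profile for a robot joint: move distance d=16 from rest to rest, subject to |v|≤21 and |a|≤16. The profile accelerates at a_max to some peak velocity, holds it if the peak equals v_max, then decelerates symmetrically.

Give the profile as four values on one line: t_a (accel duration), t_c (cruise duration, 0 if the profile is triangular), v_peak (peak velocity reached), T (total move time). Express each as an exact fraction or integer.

v_max²/a_max = 21²/16 = 441/16
16 < 441/16 → triangular
v_peak = √(16·16) = √256 = 16
t_a = 16/16 = 1; t_c = 0
T = 2·1 = 2

t_a=1 t_c=0 v_peak=16 T=2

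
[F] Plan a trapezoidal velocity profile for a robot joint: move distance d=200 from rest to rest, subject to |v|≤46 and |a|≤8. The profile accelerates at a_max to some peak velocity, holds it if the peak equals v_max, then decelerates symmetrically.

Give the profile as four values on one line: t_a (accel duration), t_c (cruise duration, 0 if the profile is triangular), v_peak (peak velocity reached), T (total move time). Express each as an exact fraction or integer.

vₘ²/aₘ = 46²/8 = 529/2
200 < 529/2 so t_c = 0
v_peak = √(200·8) = √1600 = 40
t_a = 40/8 = 5; t_c = 0
T = 2·5 = 10

t_a=5 t_c=0 v_peak=40 T=10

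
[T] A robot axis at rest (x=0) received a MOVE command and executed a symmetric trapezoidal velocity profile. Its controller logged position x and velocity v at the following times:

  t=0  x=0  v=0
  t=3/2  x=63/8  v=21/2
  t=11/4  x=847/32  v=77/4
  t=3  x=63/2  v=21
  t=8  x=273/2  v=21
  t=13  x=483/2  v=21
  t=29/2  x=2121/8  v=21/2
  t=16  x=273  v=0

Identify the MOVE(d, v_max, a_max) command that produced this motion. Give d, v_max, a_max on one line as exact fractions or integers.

d=273 v_max=21 a_max=7

final state: t=16, x=273, v=0 → d = 273
a_max = (21/2−0)/(3/2−0) = 7
max v = 21 over t∈[3,13] → v_max = 21
check: 21·(3+10) = 273 ✓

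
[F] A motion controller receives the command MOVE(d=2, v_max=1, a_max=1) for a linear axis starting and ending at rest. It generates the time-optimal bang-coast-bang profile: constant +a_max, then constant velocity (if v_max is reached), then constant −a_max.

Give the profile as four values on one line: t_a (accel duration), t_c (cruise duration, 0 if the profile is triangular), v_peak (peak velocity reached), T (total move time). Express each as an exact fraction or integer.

t_a=1 t_c=1 v_peak=1 T=3

(v_max)²/a_max = 1²/1 = 1
2 ≥ 1 ⇒ cruise phase
t_a = 1/1 = 1; v_peak = 1
d_cruise = 2 − 1 = 1; t_c = 1/1 = 1
T = 2·1 + 1 = 3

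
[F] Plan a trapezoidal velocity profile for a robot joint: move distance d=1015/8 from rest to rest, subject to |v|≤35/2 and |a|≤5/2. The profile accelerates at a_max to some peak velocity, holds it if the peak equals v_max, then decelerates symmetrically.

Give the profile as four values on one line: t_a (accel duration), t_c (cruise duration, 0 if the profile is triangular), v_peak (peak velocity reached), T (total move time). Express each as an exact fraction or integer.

(v_max)²/a_max = (35/2)²/(5/2) = 245/2
1015/8 ≥ 245/2 → trapezoidal
t_a = (35/2)/(5/2) = 7; v_peak = 35/2
d_cruise = 1015/8 − 245/2 = 35/8; t_c = (35/8)/(35/2) = 1/4
T = 2·7 + 1/4 = 57/4

t_a=7 t_c=1/4 v_peak=35/2 T=57/4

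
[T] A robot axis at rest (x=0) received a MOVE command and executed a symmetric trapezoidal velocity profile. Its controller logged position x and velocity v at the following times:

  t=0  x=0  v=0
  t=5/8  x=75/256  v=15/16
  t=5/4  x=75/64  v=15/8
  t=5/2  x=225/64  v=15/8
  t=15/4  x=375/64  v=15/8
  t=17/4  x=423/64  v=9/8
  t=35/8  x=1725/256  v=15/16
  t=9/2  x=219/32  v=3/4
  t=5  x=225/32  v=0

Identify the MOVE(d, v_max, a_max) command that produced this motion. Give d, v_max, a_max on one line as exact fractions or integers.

final state: t=5, x=225/32, v=0 → d = 225/32
a_max = (15/16−0)/(5/8−0) = 3/2
max v = 15/8 over t∈[5/4,15/4] → v_max = 15/8
check: 15/8·(5/4+5/2) = 225/32 ✓

d=225/32 v_max=15/8 a_max=3/2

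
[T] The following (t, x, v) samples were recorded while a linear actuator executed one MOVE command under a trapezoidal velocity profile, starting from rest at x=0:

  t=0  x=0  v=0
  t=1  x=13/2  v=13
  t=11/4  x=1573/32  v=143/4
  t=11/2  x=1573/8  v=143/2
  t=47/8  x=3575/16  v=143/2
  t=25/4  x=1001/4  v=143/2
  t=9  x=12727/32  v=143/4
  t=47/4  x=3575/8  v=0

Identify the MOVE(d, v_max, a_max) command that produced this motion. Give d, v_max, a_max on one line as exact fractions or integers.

d=3575/8 v_max=143/2 a_max=13

final state: t=47/4, x=3575/8, v=0 → d = 3575/8
a_max = (13−0)/(1−0) = 13
max v = 143/2 over t∈[11/2,25/4] → v_max = 143/2
check: 143/2·(11/2+3/4) = 3575/8 ✓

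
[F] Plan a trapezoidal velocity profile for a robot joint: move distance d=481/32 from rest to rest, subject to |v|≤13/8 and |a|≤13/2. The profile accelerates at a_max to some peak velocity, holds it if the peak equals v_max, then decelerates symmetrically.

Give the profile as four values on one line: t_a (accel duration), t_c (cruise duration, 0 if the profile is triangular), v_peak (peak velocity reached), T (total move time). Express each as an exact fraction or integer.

t_a=1/4 t_c=9 v_peak=13/8 T=19/2

v_max²/a_max = (13/8)²/(13/2) = 13/32
481/32 ≥ 13/32 so v_max reached
t_a = (13/8)/(13/2) = 1/4; v_peak = 13/8
d_cruise = 481/32 − 13/32 = 117/8; t_c = (117/8)/(13/8) = 9
T = 2·1/4 + 9 = 19/2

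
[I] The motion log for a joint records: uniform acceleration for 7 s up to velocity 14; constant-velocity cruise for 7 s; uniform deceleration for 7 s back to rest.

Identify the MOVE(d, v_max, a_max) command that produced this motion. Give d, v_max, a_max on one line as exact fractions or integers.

a_max = 14/7 = 2
d_a = ½·14·7 = 49; d_c = 14·7 = 98
d = 2·49 + 98 = 196
t_c = 7 > 0 so v_max = 14

d=196 v_max=14 a_max=2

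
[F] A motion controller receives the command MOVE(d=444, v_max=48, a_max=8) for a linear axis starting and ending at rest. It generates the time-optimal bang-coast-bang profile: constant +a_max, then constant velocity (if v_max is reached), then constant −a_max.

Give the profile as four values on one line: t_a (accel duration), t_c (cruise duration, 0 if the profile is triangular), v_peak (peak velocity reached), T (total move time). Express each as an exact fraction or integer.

v_max²/a_max = 48²/8 = 288
444 ≥ 288 → trapezoidal
t_a = 48/8 = 6; v_peak = 48
d_cruise = 444 − 288 = 156; t_c = 156/48 = 13/4
T = 2·6 + 13/4 = 61/4

t_a=6 t_c=13/4 v_peak=48 T=61/4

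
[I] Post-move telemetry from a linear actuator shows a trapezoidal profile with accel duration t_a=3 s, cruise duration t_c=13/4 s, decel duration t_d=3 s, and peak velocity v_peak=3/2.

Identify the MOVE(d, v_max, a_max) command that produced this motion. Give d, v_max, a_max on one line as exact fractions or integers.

d=75/8 v_max=3/2 a_max=1/2

a_max = (3/2)/3 = 1/2
d_a = ½·3/2·3 = 9/4; d_c = 3/2·13/4 = 39/8
d = 2·9/4 + 39/8 = 75/8
t_c = 13/4 > 0 ⇒ limit active, v_max = 3/2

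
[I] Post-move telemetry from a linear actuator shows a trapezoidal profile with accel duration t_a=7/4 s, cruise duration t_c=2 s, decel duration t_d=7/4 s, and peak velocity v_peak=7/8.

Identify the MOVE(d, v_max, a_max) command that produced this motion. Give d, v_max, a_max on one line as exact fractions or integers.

d=105/32 v_max=7/8 a_max=1/2

a_max = (7/8)/(7/4) = 1/2
d_a = ½·7/8·7/4 = 49/64; d_c = 7/8·2 = 7/4
d = 2·49/64 + 7/4 = 105/32
t_c = 2 > 0 → v_max = v_peak = 7/8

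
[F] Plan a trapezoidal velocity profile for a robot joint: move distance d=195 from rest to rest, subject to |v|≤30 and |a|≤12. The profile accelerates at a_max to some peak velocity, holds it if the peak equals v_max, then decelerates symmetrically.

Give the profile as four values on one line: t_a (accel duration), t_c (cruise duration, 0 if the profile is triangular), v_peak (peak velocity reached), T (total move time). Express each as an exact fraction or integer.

t_a=5/2 t_c=4 v_peak=30 T=9

v_max²/a_max = 30²/12 = 75
195 ≥ 75 so v_max reached
t_a = 30/12 = 5/2; v_peak = 30
d_cruise = 195 − 75 = 120; t_c = 120/30 = 4
T = 2·5/2 + 4 = 9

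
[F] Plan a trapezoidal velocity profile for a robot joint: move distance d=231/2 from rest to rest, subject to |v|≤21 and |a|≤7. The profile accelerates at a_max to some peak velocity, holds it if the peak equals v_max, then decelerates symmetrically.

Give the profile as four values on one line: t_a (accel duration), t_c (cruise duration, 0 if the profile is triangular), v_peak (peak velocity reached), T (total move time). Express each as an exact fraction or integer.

(v_max)²/a_max = 21²/7 = 63
231/2 ≥ 63 ⇒ cruise phase
t_a = 21/7 = 3; v_peak = 21
d_cruise = 231/2 − 63 = 105/2; t_c = (105/2)/21 = 5/2
T = 2·3 + 5/2 = 17/2

t_a=3 t_c=5/2 v_peak=21 T=17/2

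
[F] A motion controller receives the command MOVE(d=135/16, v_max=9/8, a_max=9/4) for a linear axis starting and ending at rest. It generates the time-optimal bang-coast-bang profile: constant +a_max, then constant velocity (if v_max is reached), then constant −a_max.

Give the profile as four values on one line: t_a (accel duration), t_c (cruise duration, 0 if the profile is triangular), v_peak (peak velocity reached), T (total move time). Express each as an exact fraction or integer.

t_a=1/2 t_c=7 v_peak=9/8 T=8

v_max²/a_max = (9/8)²/(9/4) = 9/16
135/16 ≥ 9/16 → trapezoidal
t_a = (9/8)/(9/4) = 1/2; v_peak = 9/8
d_cruise = 135/16 − 9/16 = 63/8; t_c = (63/8)/(9/8) = 7
T = 2·1/2 + 7 = 8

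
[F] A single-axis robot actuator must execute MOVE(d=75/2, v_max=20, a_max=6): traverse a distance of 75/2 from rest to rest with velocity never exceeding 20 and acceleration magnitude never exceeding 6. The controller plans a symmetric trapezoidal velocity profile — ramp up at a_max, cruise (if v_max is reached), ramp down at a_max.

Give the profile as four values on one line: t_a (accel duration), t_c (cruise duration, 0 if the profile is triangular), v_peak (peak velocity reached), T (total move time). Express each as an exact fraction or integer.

vₘ²/aₘ = 20²/6 = 200/3
75/2 < 200/3 ⇒ no cruise
v_peak = √(75/2·6) = √225 = 15
t_a = 15/6 = 5/2; t_c = 0
T = 2·5/2 = 5

t_a=5/2 t_c=0 v_peak=15 T=5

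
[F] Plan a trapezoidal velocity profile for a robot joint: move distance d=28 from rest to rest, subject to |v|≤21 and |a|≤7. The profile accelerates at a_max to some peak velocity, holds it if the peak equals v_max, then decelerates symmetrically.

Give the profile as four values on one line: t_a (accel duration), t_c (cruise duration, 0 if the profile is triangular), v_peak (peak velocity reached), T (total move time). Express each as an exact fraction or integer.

t_a=2 t_c=0 v_peak=14 T=4

vₘ²/aₘ = 21²/7 = 63
28 < 63 → triangular
v_peak = √(28·7) = √196 = 14
t_a = 14/7 = 2; t_c = 0
T = 2·2 = 4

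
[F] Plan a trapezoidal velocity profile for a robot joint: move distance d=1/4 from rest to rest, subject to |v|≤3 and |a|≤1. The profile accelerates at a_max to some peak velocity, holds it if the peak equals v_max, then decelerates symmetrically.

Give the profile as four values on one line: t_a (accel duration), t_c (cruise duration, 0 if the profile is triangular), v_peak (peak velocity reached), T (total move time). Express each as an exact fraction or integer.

t_a=1/2 t_c=0 v_peak=1/2 T=1

v_max²/a_max = 3²/1 = 9
1/4 < 9 ⇒ no cruise
v_peak = √(1/4·1) = √(1/4) = 1/2
t_a = (1/2)/1 = 1/2; t_c = 0
T = 2·1/2 = 1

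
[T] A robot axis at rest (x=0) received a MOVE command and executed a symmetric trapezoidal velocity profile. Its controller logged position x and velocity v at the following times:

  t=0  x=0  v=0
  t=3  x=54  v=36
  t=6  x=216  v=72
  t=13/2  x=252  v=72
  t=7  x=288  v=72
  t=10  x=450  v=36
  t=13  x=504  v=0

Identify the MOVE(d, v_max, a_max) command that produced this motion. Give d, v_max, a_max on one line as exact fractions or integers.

final state: t=13, x=504, v=0 → d = 504
a_max = (36−0)/(3−0) = 12
max v = 72 over t∈[6,7] → v_max = 72
check: 72·(6+1) = 504 ✓

d=504 v_max=72 a_max=12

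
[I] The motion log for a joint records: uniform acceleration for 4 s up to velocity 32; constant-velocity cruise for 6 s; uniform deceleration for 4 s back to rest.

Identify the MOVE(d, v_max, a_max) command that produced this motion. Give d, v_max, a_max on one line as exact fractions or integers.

d=320 v_max=32 a_max=8

a_max = 32/4 = 8
d_a = ½·32·4 = 64; d_c = 32·6 = 192
d = 2·64 + 192 = 320
t_c = 6 > 0 ⇒ limit active, v_max = 32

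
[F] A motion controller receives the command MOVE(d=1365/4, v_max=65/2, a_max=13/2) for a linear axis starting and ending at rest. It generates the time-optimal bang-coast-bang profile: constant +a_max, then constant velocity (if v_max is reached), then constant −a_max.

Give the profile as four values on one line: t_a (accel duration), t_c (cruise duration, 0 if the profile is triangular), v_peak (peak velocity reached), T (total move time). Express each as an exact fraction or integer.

v_max²/a_max = (65/2)²/(13/2) = 325/2
1365/4 ≥ 325/2 ⇒ cruise phase
t_a = (65/2)/(13/2) = 5; v_peak = 65/2
d_cruise = 1365/4 − 325/2 = 715/4; t_c = (715/4)/(65/2) = 11/2
T = 2·5 + 11/2 = 31/2

t_a=5 t_c=11/2 v_peak=65/2 T=31/2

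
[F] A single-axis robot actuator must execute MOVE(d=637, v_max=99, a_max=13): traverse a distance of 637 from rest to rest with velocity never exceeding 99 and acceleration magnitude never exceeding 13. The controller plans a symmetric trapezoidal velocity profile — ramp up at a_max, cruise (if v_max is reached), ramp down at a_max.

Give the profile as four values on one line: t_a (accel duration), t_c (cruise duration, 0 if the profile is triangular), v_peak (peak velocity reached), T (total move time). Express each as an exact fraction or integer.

v_max²/a_max = 99²/13 = 9801/13
637 < 9801/13 → triangular
v_peak = √(637·13) = √8281 = 91
t_a = 91/13 = 7; t_c = 0
T = 2·7 = 14

t_a=7 t_c=0 v_peak=91 T=14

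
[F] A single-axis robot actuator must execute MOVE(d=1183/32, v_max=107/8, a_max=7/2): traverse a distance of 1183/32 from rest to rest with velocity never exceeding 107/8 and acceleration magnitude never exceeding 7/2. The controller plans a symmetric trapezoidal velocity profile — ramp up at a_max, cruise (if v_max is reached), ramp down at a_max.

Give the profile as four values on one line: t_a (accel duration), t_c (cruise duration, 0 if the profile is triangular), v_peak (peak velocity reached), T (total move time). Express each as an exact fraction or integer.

vₘ²/aₘ = (107/8)²/(7/2) = 11449/224
1183/32 < 11449/224 so t_c = 0
v_peak = √(1183/32·7/2) = √(8281/64) = 91/8
t_a = (91/8)/(7/2) = 13/4; t_c = 0
T = 2·13/4 = 13/2

t_a=13/4 t_c=0 v_peak=91/8 T=13/2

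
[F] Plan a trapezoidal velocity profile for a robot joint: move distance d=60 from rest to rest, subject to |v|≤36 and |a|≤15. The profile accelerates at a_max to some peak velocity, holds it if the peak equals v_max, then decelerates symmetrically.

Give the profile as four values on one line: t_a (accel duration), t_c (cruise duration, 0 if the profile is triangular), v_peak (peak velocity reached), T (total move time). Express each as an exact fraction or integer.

vₘ²/aₘ = 36²/15 = 432/5
60 < 432/5 so t_c = 0
v_peak = √(60·15) = √900 = 30
t_a = 30/15 = 2; t_c = 0
T = 2·2 = 4

t_a=2 t_c=0 v_peak=30 T=4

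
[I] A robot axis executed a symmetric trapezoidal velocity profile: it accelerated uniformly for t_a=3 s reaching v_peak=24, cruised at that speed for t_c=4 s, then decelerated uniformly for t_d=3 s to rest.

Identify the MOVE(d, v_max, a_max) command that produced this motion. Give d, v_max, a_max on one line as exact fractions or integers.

d=168 v_max=24 a_max=8

a_max = 24/3 = 8
d_a = ½·24·3 = 36; d_c = 24·4 = 96
d = 2·36 + 96 = 168
t_c = 4 > 0 ⇒ limit active, v_max = 24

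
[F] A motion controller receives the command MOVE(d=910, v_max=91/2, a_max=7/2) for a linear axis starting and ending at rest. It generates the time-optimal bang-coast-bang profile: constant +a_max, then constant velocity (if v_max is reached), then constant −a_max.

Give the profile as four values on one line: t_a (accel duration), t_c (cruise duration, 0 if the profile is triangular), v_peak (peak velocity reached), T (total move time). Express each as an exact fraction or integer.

v_max²/a_max = (91/2)²/(7/2) = 1183/2
910 ≥ 1183/2 ⇒ cruise phase
t_a = (91/2)/(7/2) = 13; v_peak = 91/2
d_cruise = 910 − 1183/2 = 637/2; t_c = (637/2)/(91/2) = 7
T = 2·13 + 7 = 33

t_a=13 t_c=7 v_peak=91/2 T=33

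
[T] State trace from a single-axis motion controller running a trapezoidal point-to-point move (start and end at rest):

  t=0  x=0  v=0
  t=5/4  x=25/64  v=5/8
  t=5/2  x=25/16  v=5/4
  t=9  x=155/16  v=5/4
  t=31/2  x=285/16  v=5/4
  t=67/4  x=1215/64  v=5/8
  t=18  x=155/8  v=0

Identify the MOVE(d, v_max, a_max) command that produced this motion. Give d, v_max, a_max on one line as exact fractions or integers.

d=155/8 v_max=5/4 a_max=1/2

final state: t=18, x=155/8, v=0 → d = 155/8
a_max = (5/8−0)/(5/4−0) = 1/2
max v = 5/4 over t∈[5/2,31/2] → v_max = 5/4
check: 5/4·(5/2+13) = 155/8 ✓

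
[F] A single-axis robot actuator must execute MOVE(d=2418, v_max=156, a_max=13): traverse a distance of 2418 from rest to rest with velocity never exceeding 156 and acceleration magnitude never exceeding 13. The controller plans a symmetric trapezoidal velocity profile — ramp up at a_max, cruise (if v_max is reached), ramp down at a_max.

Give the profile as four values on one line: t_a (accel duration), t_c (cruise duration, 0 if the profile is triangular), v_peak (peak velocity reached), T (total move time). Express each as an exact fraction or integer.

t_a=12 t_c=7/2 v_peak=156 T=55/2

v_max²/a_max = 156²/13 = 1872
2418 ≥ 1872 → trapezoidal
t_a = 156/13 = 12; v_peak = 156
d_cruise = 2418 − 1872 = 546; t_c = 546/156 = 7/2
T = 2·12 + 7/2 = 55/2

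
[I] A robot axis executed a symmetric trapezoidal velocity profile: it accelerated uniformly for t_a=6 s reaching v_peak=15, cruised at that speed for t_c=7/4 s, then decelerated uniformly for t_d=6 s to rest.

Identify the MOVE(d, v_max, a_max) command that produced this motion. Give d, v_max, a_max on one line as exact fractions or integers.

d=465/4 v_max=15 a_max=5/2

a_max = 15/6 = 5/2
d_a = ½·15·6 = 45; d_c = 15·7/4 = 105/4
d = 2·45 + 105/4 = 465/4
t_c = 7/4 > 0 ⇒ limit active, v_max = 15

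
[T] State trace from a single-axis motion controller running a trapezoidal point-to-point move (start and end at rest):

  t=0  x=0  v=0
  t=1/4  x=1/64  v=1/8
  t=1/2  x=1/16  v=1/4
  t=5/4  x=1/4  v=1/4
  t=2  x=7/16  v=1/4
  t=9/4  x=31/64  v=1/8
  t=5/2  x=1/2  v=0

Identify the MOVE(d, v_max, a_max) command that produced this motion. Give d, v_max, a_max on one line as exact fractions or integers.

final state: t=5/2, x=1/2, v=0 → d = 1/2
a_max = (1/8−0)/(1/4−0) = 1/2
max v = 1/4 over t∈[1/2,2] → v_max = 1/4
check: 1/4·(1/2+3/2) = 1/2 ✓

d=1/2 v_max=1/4 a_max=1/2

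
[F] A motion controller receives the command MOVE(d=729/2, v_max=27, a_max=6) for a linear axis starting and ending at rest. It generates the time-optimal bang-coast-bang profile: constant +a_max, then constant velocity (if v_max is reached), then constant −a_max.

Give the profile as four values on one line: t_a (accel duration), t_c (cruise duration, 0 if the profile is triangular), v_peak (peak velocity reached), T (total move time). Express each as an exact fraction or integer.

vₘ²/aₘ = 27²/6 = 243/2
729/2 ≥ 243/2 so v_max reached
t_a = 27/6 = 9/2; v_peak = 27
d_cruise = 729/2 − 243/2 = 243; t_c = 243/27 = 9
T = 2·9/2 + 9 = 18

t_a=9/2 t_c=9 v_peak=27 T=18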